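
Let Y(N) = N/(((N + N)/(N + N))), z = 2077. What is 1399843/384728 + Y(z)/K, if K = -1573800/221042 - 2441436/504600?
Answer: -3635854846501570841/21381248602073464 ≈ -170.05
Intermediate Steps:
K = -55574974013/4647408050 (K = -1573800*1/221042 - 2441436*1/504600 = -786900/110521 - 203453/42050 = -55574974013/4647408050 ≈ -11.958)
Y(N) = N (Y(N) = N/(((2*N)/((2*N)))) = N/(((2*N)*(1/(2*N)))) = N/1 = N*1 = N)
1399843/384728 + Y(z)/K = 1399843/384728 + 2077/(-55574974013/4647408050) = 1399843*(1/384728) + 2077*(-4647408050/55574974013) = 1399843/384728 - 9652666519850/55574974013 = -3635854846501570841/21381248602073464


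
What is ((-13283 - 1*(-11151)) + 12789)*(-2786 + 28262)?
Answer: 271497732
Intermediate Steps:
((-13283 - 1*(-11151)) + 12789)*(-2786 + 28262) = ((-13283 + 11151) + 12789)*25476 = (-2132 + 12789)*25476 = 10657*25476 = 271497732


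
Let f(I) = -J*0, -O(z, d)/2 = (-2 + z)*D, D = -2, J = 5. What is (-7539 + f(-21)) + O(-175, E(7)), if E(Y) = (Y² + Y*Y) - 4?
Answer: -8247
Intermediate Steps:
E(Y) = -4 + 2*Y² (E(Y) = (Y² + Y²) - 4 = 2*Y² - 4 = -4 + 2*Y²)
O(z, d) = -8 + 4*z (O(z, d) = -2*(-2 + z)*(-2) = -2*(4 - 2*z) = -8 + 4*z)
f(I) = 0 (f(I) = -1*5*0 = -5*0 = 0)
(-7539 + f(-21)) + O(-175, E(7)) = (-7539 + 0) + (-8 + 4*(-175)) = -7539 + (-8 - 700) = -7539 - 708 = -8247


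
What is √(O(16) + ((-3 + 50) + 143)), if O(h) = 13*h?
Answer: √398 ≈ 19.950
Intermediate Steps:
√(O(16) + ((-3 + 50) + 143)) = √(13*16 + ((-3 + 50) + 143)) = √(208 + (47 + 143)) = √(208 + 190) = √398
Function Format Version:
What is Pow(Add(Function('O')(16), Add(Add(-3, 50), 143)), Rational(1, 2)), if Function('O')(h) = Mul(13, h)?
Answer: Pow(398, Rational(1, 2)) ≈ 19.950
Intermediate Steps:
Pow(Add(Function('O')(16), Add(Add(-3, 50), 143)), Rational(1, 2)) = Pow(Add(Mul(13, 16), Add(Add(-3, 50), 143)), Rational(1, 2)) = Pow(Add(208, Add(47, 143)), Rational(1, 2)) = Pow(Add(208, 190), Rational(1, 2)) = Pow(398, Rational(1, 2))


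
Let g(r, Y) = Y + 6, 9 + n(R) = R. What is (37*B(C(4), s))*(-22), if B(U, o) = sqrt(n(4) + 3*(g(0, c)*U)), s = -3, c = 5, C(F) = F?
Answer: -814*sqrt(127) ≈ -9173.3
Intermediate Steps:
n(R) = -9 + R
g(r, Y) = 6 + Y
B(U, o) = sqrt(-5 + 33*U) (B(U, o) = sqrt((-9 + 4) + 3*((6 + 5)*U)) = sqrt(-5 + 3*(11*U)) = sqrt(-5 + 33*U))
(37*B(C(4), s))*(-22) = (37*sqrt(-5 + 33*4))*(-22) = (37*sqrt(-5 + 132))*(-22) = (37*sqrt(127))*(-22) = -814*sqrt(127)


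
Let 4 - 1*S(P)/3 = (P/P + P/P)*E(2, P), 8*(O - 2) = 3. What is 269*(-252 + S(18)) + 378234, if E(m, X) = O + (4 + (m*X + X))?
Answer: 864915/4 ≈ 2.1623e+5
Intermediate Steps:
O = 19/8 (O = 2 + (⅛)*3 = 2 + 3/8 = 19/8 ≈ 2.3750)
E(m, X) = 51/8 + X + X*m (E(m, X) = 19/8 + (4 + (m*X + X)) = 19/8 + (4 + (X*m + X)) = 19/8 + (4 + (X + X*m)) = 19/8 + (4 + X + X*m) = 51/8 + X + X*m)
S(P) = -105/4 - 18*P (S(P) = 12 - 3*(P/P + P/P)*(51/8 + P + P*2) = 12 - 3*(1 + 1)*(51/8 + P + 2*P) = 12 - 6*(51/8 + 3*P) = 12 - 3*(51/4 + 6*P) = 12 + (-153/4 - 18*P) = -105/4 - 18*P)
269*(-252 + S(18)) + 378234 = 269*(-252 + (-105/4 - 18*18)) + 378234 = 269*(-252 + (-105/4 - 324)) + 378234 = 269*(-252 - 1401/4) + 378234 = 269*(-2409/4) + 378234 = -648021/4 + 378234 = 864915/4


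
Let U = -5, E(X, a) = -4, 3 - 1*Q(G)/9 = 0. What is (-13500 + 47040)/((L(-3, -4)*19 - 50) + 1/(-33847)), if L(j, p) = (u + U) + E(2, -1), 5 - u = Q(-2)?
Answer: -567614190/10814117 ≈ -52.488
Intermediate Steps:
Q(G) = 27 (Q(G) = 27 - 9*0 = 27 + 0 = 27)
u = -22 (u = 5 - 1*27 = 5 - 27 = -22)
L(j, p) = -31 (L(j, p) = (-22 - 5) - 4 = -27 - 4 = -31)
(-13500 + 47040)/((L(-3, -4)*19 - 50) + 1/(-33847)) = (-13500 + 47040)/((-31*19 - 50) + 1/(-33847)) = 33540/((-589 - 50) - 1/33847) = 33540/(-639 - 1/33847) = 33540/(-21628234/33847) = 33540*(-33847/21628234) = -567614190/10814117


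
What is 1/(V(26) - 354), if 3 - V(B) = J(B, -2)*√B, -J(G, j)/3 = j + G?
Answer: 1/33 + 8*√26/1287 ≈ 0.061999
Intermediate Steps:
J(G, j) = -3*G - 3*j (J(G, j) = -3*(j + G) = -3*(G + j) = -3*G - 3*j)
V(B) = 3 - √B*(6 - 3*B) (V(B) = 3 - (-3*B - 3*(-2))*√B = 3 - (-3*B + 6)*√B = 3 - (6 - 3*B)*√B = 3 - √B*(6 - 3*B))
1/(V(26) - 354) = 1/((3 + 3*√26*(-2 + 26)) - 354) = 1/((3 + 3*√26*24) - 354) = 1/((3 + 72*√26) - 354) = 1/(-351 + 72*√26)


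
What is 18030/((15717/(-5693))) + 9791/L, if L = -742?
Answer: -25438773109/3887338 ≈ -6544.0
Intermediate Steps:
18030/((15717/(-5693))) + 9791/L = 18030/((15717/(-5693))) + 9791/(-742) = 18030/((15717*(-1/5693))) + 9791*(-1/742) = 18030/(-15717/5693) - 9791/742 = 18030*(-5693/15717) - 9791/742 = -34214930/5239 - 9791/742 = -25438773109/3887338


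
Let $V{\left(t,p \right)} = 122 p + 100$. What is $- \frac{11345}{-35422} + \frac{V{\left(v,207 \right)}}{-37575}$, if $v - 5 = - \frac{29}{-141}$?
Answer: $- \frac{471801013}{1330981650} \approx -0.35448$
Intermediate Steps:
$v = \frac{734}{141}$ ($v = 5 - \frac{29}{-141} = 5 - - \frac{29}{141} = 5 + \frac{29}{141} = \frac{734}{141} \approx 5.2057$)
$V{\left(t,p \right)} = 100 + 122 p$
$- \frac{11345}{-35422} + \frac{V{\left(v,207 \right)}}{-37575} = - \frac{11345}{-35422} + \frac{100 + 122 \cdot 207}{-37575} = \left(-11345\right) \left(- \frac{1}{35422}\right) + \left(100 + 25254\right) \left(- \frac{1}{37575}\right) = \frac{11345}{35422} + 25354 \left(- \frac{1}{37575}\right) = \frac{11345}{35422} - \frac{25354}{37575} = - \frac{471801013}{1330981650}$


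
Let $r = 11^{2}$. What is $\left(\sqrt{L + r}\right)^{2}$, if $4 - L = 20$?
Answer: $105$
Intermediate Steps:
$L = -16$ ($L = 4 - 20 = -16$)
$r = 121$
$\left(\sqrt{L + r}\right)^{2} = \left(\sqrt{-16 + 121}\right)^{2} = \left(\sqrt{105}\right)^{2} = 105$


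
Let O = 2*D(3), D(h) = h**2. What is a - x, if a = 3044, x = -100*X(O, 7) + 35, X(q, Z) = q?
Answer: 4809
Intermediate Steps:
O = 18 (O = 2*3**2 = 2*9 = 18)
x = -1765 (x = -100*18 + 35 = -1800 + 35 = -1765)
a - x = 3044 - 1*(-1765) = 3044 + 1765 = 4809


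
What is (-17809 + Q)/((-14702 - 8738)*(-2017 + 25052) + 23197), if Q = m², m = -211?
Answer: -1272/25710343 ≈ -4.9474e-5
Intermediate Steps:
Q = 44521 (Q = (-211)² = 44521)
(-17809 + Q)/((-14702 - 8738)*(-2017 + 25052) + 23197) = (-17809 + 44521)/((-14702 - 8738)*(-2017 + 25052) + 23197) = 26712/(-23440*23035 + 23197) = 26712/(-539940400 + 23197) = 26712/(-539917203) = 26712*(-1/539917203) = -1272/25710343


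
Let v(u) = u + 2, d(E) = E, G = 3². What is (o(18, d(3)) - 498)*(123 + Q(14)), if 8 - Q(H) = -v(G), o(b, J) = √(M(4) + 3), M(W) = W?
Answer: -70716 + 142*√7 ≈ -70340.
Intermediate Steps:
G = 9
v(u) = 2 + u
o(b, J) = √7 (o(b, J) = √(4 + 3) = √7)
Q(H) = 19 (Q(H) = 8 - (-1)*(2 + 9) = 8 - (-1)*11 = 8 - 1*(-11) = 8 + 11 = 19)
(o(18, d(3)) - 498)*(123 + Q(14)) = (√7 - 498)*(123 + 19) = (-498 + √7)*142 = -70716 + 142*√7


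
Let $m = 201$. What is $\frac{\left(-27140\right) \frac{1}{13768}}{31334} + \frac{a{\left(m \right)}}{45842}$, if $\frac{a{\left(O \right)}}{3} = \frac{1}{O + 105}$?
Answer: $- \frac{1976126332}{31518856358697} \approx -6.2697 \cdot 10^{-5}$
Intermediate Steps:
$a{\left(O \right)} = \frac{3}{105 + O}$ ($a{\left(O \right)} = \frac{3}{O + 105} = \frac{3}{105 + O}$)
$\frac{\left(-27140\right) \frac{1}{13768}}{31334} + \frac{a{\left(m \right)}}{45842} = \frac{\left(-27140\right) \frac{1}{13768}}{31334} + \frac{3 \frac{1}{105 + 201}}{45842} = \left(-27140\right) \frac{1}{13768} \cdot \frac{1}{31334} + \frac{3}{306} \cdot \frac{1}{45842} = \left(- \frac{6785}{3442}\right) \frac{1}{31334} + 3 \cdot \frac{1}{306} \cdot \frac{1}{45842} = - \frac{6785}{107851628} + \frac{1}{102} \cdot \frac{1}{45842} = - \frac{6785}{107851628} + \frac{1}{4675884} = - \frac{1976126332}{31518856358697}$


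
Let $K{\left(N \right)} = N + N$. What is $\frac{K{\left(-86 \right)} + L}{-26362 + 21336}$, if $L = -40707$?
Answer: $\frac{40879}{5026} \approx 8.1335$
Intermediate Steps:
$K{\left(N \right)} = 2 N$
$\frac{K{\left(-86 \right)} + L}{-26362 + 21336} = \frac{2 \left(-86\right) - 40707}{-26362 + 21336} = \frac{-172 - 40707}{-5026} = \left(-40879\right) \left(- \frac{1}{5026}\right) = \frac{40879}{5026}$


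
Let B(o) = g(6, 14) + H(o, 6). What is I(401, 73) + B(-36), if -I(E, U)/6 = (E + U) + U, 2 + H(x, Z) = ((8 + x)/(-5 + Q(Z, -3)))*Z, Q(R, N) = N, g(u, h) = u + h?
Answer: -3243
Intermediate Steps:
g(u, h) = h + u
H(x, Z) = -2 + Z*(-1 - x/8) (H(x, Z) = -2 + ((8 + x)/(-5 - 3))*Z = -2 + ((8 + x)/(-8))*Z = -2 + ((8 + x)*(-⅛))*Z = -2 + (-1 - x/8)*Z = -2 + Z*(-1 - x/8))
I(E, U) = -12*U - 6*E (I(E, U) = -6*((E + U) + U) = -6*(E + 2*U) = -12*U - 6*E)
B(o) = 12 - 3*o/4 (B(o) = (14 + 6) + (-2 - 1*6 - ⅛*6*o) = 20 + (-2 - 6 - 3*o/4) = 20 + (-8 - 3*o/4) = 12 - 3*o/4)
I(401, 73) + B(-36) = (-12*73 - 6*401) + (12 - ¾*(-36)) = (-876 - 2406) + (12 + 27) = -3282 + 39 = -3243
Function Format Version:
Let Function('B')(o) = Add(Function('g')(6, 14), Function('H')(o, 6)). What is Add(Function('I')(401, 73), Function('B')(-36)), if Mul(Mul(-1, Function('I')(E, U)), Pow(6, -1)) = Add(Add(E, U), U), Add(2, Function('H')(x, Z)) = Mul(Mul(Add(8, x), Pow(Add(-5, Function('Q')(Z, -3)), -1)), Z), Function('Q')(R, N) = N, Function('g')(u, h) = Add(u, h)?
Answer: -3243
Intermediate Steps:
Function('g')(u, h) = Add(h, u)
Function('H')(x, Z) = Add(-2, Mul(Z, Add(-1, Mul(Rational(-1, 8), x)))) (Function('H')(x, Z) = Add(-2, Mul(Mul(Add(8, x), Pow(Add(-5, -3), -1)), Z)) = Add(-2, Mul(Mul(Add(8, x), Pow(-8, -1)), Z)) = Add(-2, Mul(Mul(Add(8, x), Rational(-1, 8)), Z)) = Add(-2, Mul(Add(-1, Mul(Rational(-1, 8), x)), Z)) = Add(-2, Mul(Z, Add(-1, Mul(Rational(-1, 8), x)))))
Function('I')(E, U) = Add(Mul(-12, U), Mul(-6, E)) (Function('I')(E, U) = Mul(-6, Add(Add(E, U), U)) = Mul(-6, Add(E, Mul(2, U))) = Add(Mul(-12, U), Mul(-6, E)))
Function('B')(o) = Add(12, Mul(Rational(-3, 4), o)) (Function('B')(o) = Add(Add(14, 6), Add(-2, Mul(-1, 6), Mul(Rational(-1, 8), 6, o))) = Add(20, Add(-2, -6, Mul(Rational(-3, 4), o))) = Add(20, Add(-8, Mul(Rational(-3, 4), o))) = Add(12, Mul(Rational(-3, 4), o)))
Add(Function('I')(401, 73), Function('B')(-36)) = Add(Add(Mul(-12, 73), Mul(-6, 401)), Add(12, Mul(Rational(-3, 4), -36))) = Add(Add(-876, -2406), Add(12, 27)) = Add(-3282, 39) = -3243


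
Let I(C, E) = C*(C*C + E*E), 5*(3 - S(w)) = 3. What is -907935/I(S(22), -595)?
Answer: -37830625/35403076 ≈ -1.0686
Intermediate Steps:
S(w) = 12/5 (S(w) = 3 - ⅕*3 = 3 - ⅗ = 12/5)
I(C, E) = C*(C² + E²)
-907935/I(S(22), -595) = -907935*5/(12*((12/5)² + (-595)²)) = -907935*5/(12*(144/25 + 354025)) = -907935/((12/5)*(8850769/25)) = -907935/106209228/125 = -907935*125/106209228 = -37830625/35403076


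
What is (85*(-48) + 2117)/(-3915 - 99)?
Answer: 1963/4014 ≈ 0.48904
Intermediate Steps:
(85*(-48) + 2117)/(-3915 - 99) = (-4080 + 2117)/(-4014) = -1963*(-1/4014) = 1963/4014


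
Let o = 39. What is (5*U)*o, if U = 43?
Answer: 8385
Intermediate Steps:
(5*U)*o = (5*43)*39 = 215*39 = 8385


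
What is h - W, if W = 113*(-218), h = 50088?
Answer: 74722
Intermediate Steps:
W = -24634
h - W = 50088 - 1*(-24634) = 50088 + 24634 = 74722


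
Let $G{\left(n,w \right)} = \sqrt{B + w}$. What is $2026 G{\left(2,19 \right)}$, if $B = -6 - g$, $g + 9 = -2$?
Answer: $4052 \sqrt{6} \approx 9925.3$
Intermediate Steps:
$g = -11$ ($g = -9 - 2 = -11$)
$B = 5$ ($B = -6 - -11 = -6 + 11 = 5$)
$G{\left(n,w \right)} = \sqrt{5 + w}$
$2026 G{\left(2,19 \right)} = 2026 \sqrt{5 + 19} = 2026 \sqrt{24} = 2026 \cdot 2 \sqrt{6} = 4052 \sqrt{6}$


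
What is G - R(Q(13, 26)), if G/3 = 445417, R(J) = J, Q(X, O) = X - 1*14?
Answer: 1336252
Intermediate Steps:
Q(X, O) = -14 + X (Q(X, O) = X - 14 = -14 + X)
G = 1336251 (G = 3*445417 = 1336251)
G - R(Q(13, 26)) = 1336251 - (-14 + 13) = 1336251 - 1*(-1) = 1336251 + 1 = 1336252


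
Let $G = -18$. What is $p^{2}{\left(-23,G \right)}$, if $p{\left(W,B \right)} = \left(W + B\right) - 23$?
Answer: $4096$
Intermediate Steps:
$p{\left(W,B \right)} = -23 + B + W$ ($p{\left(W,B \right)} = \left(B + W\right) - 23 = -23 + B + W$)
$p^{2}{\left(-23,G \right)} = \left(-23 - 18 - 23\right)^{2} = \left(-64\right)^{2} = 4096$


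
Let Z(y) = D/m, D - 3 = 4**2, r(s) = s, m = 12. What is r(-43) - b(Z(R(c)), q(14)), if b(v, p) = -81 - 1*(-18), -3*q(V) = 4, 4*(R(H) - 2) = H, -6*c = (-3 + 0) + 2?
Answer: 20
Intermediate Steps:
c = 1/6 (c = -((-3 + 0) + 2)/6 = -(-3 + 2)/6 = -1/6*(-1) = 1/6 ≈ 0.16667)
R(H) = 2 + H/4
q(V) = -4/3 (q(V) = -1/3*4 = -4/3)
D = 19 (D = 3 + 4**2 = 3 + 16 = 19)
Z(y) = 19/12
b(v, p) = -63 (b(v, p) = -81 + 18 = -63)
r(-43) - b(Z(R(c)), q(14)) = -43 - 1*(-63) = -43 + 63 = 20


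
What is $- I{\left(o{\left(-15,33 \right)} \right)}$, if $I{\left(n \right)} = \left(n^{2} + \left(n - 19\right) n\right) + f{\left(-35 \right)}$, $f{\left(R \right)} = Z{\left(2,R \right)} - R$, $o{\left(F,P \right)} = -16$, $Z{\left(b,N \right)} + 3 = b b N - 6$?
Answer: $-702$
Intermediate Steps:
$Z{\left(b,N \right)} = -9 + N b^{2}$ ($Z{\left(b,N \right)} = -3 + \left(b b N - 6\right) = -3 + \left(b^{2} N - 6\right) = -3 + \left(N b^{2} - 6\right) = -3 + \left(-6 + N b^{2}\right) = -9 + N b^{2}$)
$f{\left(R \right)} = -9 + 3 R$ ($f{\left(R \right)} = \left(-9 + R 2^{2}\right) - R = \left(-9 + R 4\right) - R = \left(-9 + 4 R\right) - R = -9 + 3 R$)
$I{\left(n \right)} = -114 + n^{2} + n \left(-19 + n\right)$ ($I{\left(n \right)} = \left(n^{2} + \left(n - 19\right) n\right) + \left(-9 + 3 \left(-35\right)\right) = \left(n^{2} + \left(n - 19\right) n\right) - 114 = \left(n^{2} + \left(-19 + n\right) n\right) - 114 = \left(n^{2} + n \left(-19 + n\right)\right) - 114 = -114 + n^{2} + n \left(-19 + n\right)$)
$- I{\left(o{\left(-15,33 \right)} \right)} = - (-114 - -304 + 2 \left(-16\right)^{2}) = - (-114 + 304 + 2 \cdot 256) = - (-114 + 304 + 512) = \left(-1\right) 702 = -702$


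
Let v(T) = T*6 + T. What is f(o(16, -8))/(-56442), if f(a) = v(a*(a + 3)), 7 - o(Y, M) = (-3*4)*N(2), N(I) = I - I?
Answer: -245/28221 ≈ -0.0086815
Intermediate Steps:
N(I) = 0
o(Y, M) = 7 (o(Y, M) = 7 - (-3*4)*0 = 7 - (-12)*0 = 7 - 1*0 = 7 + 0 = 7)
v(T) = 7*T (v(T) = 6*T + T = 7*T)
f(a) = 7*a*(3 + a) (f(a) = 7*(a*(a + 3)) = 7*(a*(3 + a)) = 7*a*(3 + a))
f(o(16, -8))/(-56442) = (7*7*(3 + 7))/(-56442) = (7*7*10)*(-1/56442) = 490*(-1/56442) = -245/28221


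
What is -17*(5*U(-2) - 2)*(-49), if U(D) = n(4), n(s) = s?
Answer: 14994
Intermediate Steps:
U(D) = 4
-17*(5*U(-2) - 2)*(-49) = -17*(5*4 - 2)*(-49) = -17*(20 - 2)*(-49) = -17*18*(-49) = -306*(-49) = 14994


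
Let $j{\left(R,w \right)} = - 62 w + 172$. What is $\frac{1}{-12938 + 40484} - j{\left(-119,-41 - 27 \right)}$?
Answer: $- \frac{120871847}{27546} \approx -4388.0$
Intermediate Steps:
$j{\left(R,w \right)} = 172 - 62 w$
$\frac{1}{-12938 + 40484} - j{\left(-119,-41 - 27 \right)} = \frac{1}{-12938 + 40484} - \left(172 - 62 \left(-41 - 27\right)\right) = \frac{1}{27546} - \left(172 - -4216\right) = \frac{1}{27546} - \left(172 + 4216\right) = \frac{1}{27546} - 4388 = - \frac{120871847}{27546}$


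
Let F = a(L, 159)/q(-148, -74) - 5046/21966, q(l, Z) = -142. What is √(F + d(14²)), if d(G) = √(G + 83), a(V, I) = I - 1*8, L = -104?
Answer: √(-349468391846 + 810769497132*√31)/519862 ≈ 3.9256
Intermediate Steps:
a(V, I) = -8 + I (a(V, I) = I - 8 = -8 + I)
d(G) = √(83 + G)
F = -672233/519862 (F = (-8 + 159)/(-142) - 5046/21966 = 151*(-1/142) - 5046*1/21966 = -151/142 - 841/3661 = -672233/519862 ≈ -1.2931)
√(F + d(14²)) = √(-672233/519862 + √(83 + 14²)) = √(-672233/519862 + √(83 + 196)) = √(-672233/519862 + √279) = √(-672233/519862 + 3*√31)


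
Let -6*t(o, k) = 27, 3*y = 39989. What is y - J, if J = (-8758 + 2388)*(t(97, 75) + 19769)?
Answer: 377739584/3 ≈ 1.2591e+8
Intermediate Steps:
y = 39989/3 (y = (⅓)*39989 = 39989/3 ≈ 13330.)
t(o, k) = -9/2 (t(o, k) = -⅙*27 = -9/2)
J = -125899865 (J = (-8758 + 2388)*(-9/2 + 19769) = -6370*39529/2 = -125899865)
y - J = 39989/3 - 1*(-125899865) = 39989/3 + 125899865 = 377739584/3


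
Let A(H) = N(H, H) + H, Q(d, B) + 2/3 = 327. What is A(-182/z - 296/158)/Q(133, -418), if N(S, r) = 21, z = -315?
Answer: 70049/1160115 ≈ 0.060381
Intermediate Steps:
Q(d, B) = 979/3 (Q(d, B) = -2/3 + 327 = 979/3)
A(H) = 21 + H
A(-182/z - 296/158)/Q(133, -418) = (21 + (-182/(-315) - 296/158))/(979/3) = (21 + (-182*(-1/315) - 296*1/158))*(3/979) = (21 + (26/45 - 148/79))*(3/979) = (21 - 4606/3555)*(3/979) = (70049/3555)*(3/979) = 70049/1160115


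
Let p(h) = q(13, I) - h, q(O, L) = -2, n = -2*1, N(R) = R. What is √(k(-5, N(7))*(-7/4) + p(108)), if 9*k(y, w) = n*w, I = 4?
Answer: I*√3862/6 ≈ 10.357*I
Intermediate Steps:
n = -2
p(h) = -2 - h
k(y, w) = -2*w/9 (k(y, w) = (-2*w)/9 = -2*w/9)
√(k(-5, N(7))*(-7/4) + p(108)) = √((-2/9*7)*(-7/4) + (-2 - 1*108)) = √(-(-98)/(9*4) + (-2 - 108)) = √(-14/9*(-7/4) - 110) = √(49/18 - 110) = √(-1931/18) = I*√3862/6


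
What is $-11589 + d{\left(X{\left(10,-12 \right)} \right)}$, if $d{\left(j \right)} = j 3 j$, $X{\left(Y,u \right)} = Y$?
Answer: $-11289$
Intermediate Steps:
$d{\left(j \right)} = 3 j^{2}$ ($d{\left(j \right)} = 3 j j = 3 j^{2}$)
$-11589 + d{\left(X{\left(10,-12 \right)} \right)} = -11589 + 3 \cdot 10^{2} = -11589 + 3 \cdot 100 = -11589 + 300 = -11289$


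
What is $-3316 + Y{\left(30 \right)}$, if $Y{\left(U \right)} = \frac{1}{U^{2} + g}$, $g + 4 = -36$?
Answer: $- \frac{2851759}{860} \approx -3316.0$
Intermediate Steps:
$g = -40$ ($g = -4 - 36 = -40$)
$Y{\left(U \right)} = \frac{1}{-40 + U^{2}}$ ($Y{\left(U \right)} = \frac{1}{U^{2} - 40} = \frac{1}{-40 + U^{2}}$)
$-3316 + Y{\left(30 \right)} = -3316 + \frac{1}{-40 + 30^{2}} = -3316 + \frac{1}{-40 + 900} = -3316 + \frac{1}{860} = - \frac{2851759}{860}$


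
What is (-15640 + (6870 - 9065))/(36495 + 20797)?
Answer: -17835/57292 ≈ -0.31130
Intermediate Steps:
(-15640 + (6870 - 9065))/(36495 + 20797) = (-15640 - 2195)/57292 = -17835*1/57292 = -17835/57292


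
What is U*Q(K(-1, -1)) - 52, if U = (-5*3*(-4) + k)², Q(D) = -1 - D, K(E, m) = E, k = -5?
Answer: -52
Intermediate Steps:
U = 3025 (U = (-5*3*(-4) - 5)² = (-15*(-4) - 5)² = (60 - 5)² = 55² = 3025)
U*Q(K(-1, -1)) - 52 = 3025*(-1 - 1*(-1)) - 52 = 3025*(-1 + 1) - 52 = 3025*0 - 52 = 0 - 52 = -52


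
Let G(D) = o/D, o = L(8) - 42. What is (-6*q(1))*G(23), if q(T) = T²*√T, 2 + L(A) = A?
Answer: 216/23 ≈ 9.3913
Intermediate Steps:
L(A) = -2 + A
o = -36 (o = (-2 + 8) - 42 = 6 - 42 = -36)
G(D) = -36/D
q(T) = T^(5/2)
(-6*q(1))*G(23) = (-6*1^(5/2))*(-36/23) = (-6*1)*(-36*1/23) = -6*(-36/23) = 216/23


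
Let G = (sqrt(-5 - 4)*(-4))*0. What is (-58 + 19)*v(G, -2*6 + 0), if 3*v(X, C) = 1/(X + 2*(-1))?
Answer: 13/2 ≈ 6.5000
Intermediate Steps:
G = 0 (G = (sqrt(-9)*(-4))*0 = ((3*I)*(-4))*0 = -12*I*0 = 0)
v(X, C) = 1/(3*(-2 + X)) (v(X, C) = 1/(3*(X + 2*(-1))) = 1/(3*(X - 2)) = 1/(3*(-2 + X)))
(-58 + 19)*v(G, -2*6 + 0) = (-58 + 19)*(1/(3*(-2 + 0))) = -13/(-2) = -13*(-1)/2 = -39*(-1/6) = 13/2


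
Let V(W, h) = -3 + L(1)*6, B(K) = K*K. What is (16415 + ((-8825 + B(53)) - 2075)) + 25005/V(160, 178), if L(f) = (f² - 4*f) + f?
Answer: 6657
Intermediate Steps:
B(K) = K²
L(f) = f² - 3*f
V(W, h) = -15 (V(W, h) = -3 + (1*(-3 + 1))*6 = -3 + (1*(-2))*6 = -3 - 2*6 = -3 - 12 = -15)
(16415 + ((-8825 + B(53)) - 2075)) + 25005/V(160, 178) = (16415 + ((-8825 + 53²) - 2075)) + 25005/(-15) = (16415 + ((-8825 + 2809) - 2075)) + 25005*(-1/15) = (16415 + (-6016 - 2075)) - 1667 = (16415 - 8091) - 1667 = 8324 - 1667 = 6657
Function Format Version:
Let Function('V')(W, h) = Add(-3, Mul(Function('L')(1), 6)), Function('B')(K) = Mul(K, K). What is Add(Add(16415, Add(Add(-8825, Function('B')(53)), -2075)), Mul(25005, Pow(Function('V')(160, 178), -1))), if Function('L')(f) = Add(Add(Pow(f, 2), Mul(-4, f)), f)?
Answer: 6657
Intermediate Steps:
Function('B')(K) = Pow(K, 2)
Function('L')(f) = Add(Pow(f, 2), Mul(-3, f))
Function('V')(W, h) = -15 (Function('V')(W, h) = Add(-3, Mul(Mul(1, Add(-3, 1)), 6)) = Add(-3, Mul(Mul(1, -2), 6)) = Add(-3, Mul(-2, 6)) = Add(-3, -12) = -15)
Add(Add(16415, Add(Add(-8825, Function('B')(53)), -2075)), Mul(25005, Pow(Function('V')(160, 178), -1))) = Add(Add(16415, Add(Add(-8825, Pow(53, 2)), -2075)), Mul(25005, Pow(-15, -1))) = Add(Add(16415, Add(Add(-8825, 2809), -2075)), Mul(25005, Rational(-1, 15))) = Add(Add(16415, Add(-6016, -2075)), -1667) = Add(Add(16415, -8091), -1667) = Add(8324, -1667) = 6657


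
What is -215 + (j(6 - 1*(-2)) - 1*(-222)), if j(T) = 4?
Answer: 11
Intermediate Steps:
-215 + (j(6 - 1*(-2)) - 1*(-222)) = -215 + (4 - 1*(-222)) = -215 + (4 + 222) = -215 + 226 = 11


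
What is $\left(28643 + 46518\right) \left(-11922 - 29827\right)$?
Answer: $-3137896589$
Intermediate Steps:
$\left(28643 + 46518\right) \left(-11922 - 29827\right) = 75161 \left(-41749\right) = -3137896589$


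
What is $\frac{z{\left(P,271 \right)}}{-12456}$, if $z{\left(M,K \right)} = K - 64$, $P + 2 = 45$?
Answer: $- \frac{23}{1384} \approx -0.016618$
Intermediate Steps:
$P = 43$ ($P = -2 + 45 = 43$)
$z{\left(M,K \right)} = -64 + K$ ($z{\left(M,K \right)} = K - 64 = -64 + K$)
$\frac{z{\left(P,271 \right)}}{-12456} = \frac{-64 + 271}{-12456} = 207 \left(- \frac{1}{12456}\right) = - \frac{23}{1384}$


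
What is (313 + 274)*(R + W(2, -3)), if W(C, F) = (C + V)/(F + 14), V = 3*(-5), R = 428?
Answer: 2755965/11 ≈ 2.5054e+5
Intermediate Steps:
V = -15
W(C, F) = (-15 + C)/(14 + F) (W(C, F) = (C - 15)/(F + 14) = (-15 + C)/(14 + F))
(313 + 274)*(R + W(2, -3)) = (313 + 274)*(428 + (-15 + 2)/(14 - 3)) = 587*(428 - 13/11) = 587*(4695/11) = 2755965/11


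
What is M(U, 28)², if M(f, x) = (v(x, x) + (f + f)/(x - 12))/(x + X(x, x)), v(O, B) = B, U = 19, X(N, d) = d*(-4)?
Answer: 6561/50176 ≈ 0.13076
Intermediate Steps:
X(N, d) = -4*d
M(f, x) = -(x + 2*f/(-12 + x))/(3*x) (M(f, x) = (x + (f + f)/(x - 12))/(x - 4*x) = (x + (2*f)/(-12 + x))/((-3*x)) = (x + 2*f/(-12 + x))*(-1/(3*x)) = -(x + 2*f/(-12 + x))/(3*x))
M(U, 28)² = ((⅓)*(28² - 12*28 + 2*19)/(28*(12 - 1*28)))² = ((⅓)*(1/28)*(784 - 336 + 38)/(12 - 28))² = ((⅓)*(1/28)*486/(-16))² = ((⅓)*(1/28)*(-1/16)*486)² = (-81/224)² = 6561/50176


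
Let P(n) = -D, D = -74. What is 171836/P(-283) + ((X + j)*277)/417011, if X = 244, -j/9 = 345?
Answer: 35799428709/15429407 ≈ 2320.2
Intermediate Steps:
j = -3105 (j = -9*345 = -3105)
P(n) = 74 (P(n) = -1*(-74) = 74)
171836/P(-283) + ((X + j)*277)/417011 = 171836/74 + ((244 - 3105)*277)/417011 = 171836*(1/74) - 2861*277*(1/417011) = 85918/37 - 792497*1/417011 = 85918/37 - 792497/417011 = 35799428709/15429407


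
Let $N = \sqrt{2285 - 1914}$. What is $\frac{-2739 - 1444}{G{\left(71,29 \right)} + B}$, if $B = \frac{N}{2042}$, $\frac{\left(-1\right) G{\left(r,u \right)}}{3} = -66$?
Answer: $- \frac{3453540316776}{163471427485} + \frac{8541686 \sqrt{371}}{163471427485} \approx -21.125$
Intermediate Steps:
$G{\left(r,u \right)} = 198$ ($G{\left(r,u \right)} = \left(-3\right) \left(-66\right) = 198$)
$N = \sqrt{371} \approx 19.261$
$B = \frac{\sqrt{371}}{2042} \approx 0.0094326$
$\frac{-2739 - 1444}{G{\left(71,29 \right)} + B} = \frac{-2739 - 1444}{198 + \frac{\sqrt{371}}{2042}} = - \frac{4183}{198 + \frac{\sqrt{371}}{2042}}$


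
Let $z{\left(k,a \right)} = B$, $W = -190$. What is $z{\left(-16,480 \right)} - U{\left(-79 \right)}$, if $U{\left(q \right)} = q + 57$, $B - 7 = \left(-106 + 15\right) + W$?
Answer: $-252$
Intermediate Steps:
$B = -274$ ($B = 7 + \left(\left(-106 + 15\right) - 190\right) = 7 - 281 = -274$)
$z{\left(k,a \right)} = -274$
$U{\left(q \right)} = 57 + q$
$z{\left(-16,480 \right)} - U{\left(-79 \right)} = -274 - \left(57 - 79\right) = -274 - -22 = -274 + 22 = -252$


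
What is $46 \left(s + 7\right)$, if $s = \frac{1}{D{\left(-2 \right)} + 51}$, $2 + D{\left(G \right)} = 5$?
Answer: $\frac{8717}{27} \approx 322.85$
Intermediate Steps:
$D{\left(G \right)} = 3$ ($D{\left(G \right)} = -2 + 5 = 3$)
$s = \frac{1}{54}$ ($s = \frac{1}{3 + 51} = \frac{1}{54} \approx 0.018519$)
$46 \left(s + 7\right) = 46 \left(\frac{1}{54} + 7\right) = 46 \cdot \frac{379}{54} = \frac{8717}{27}$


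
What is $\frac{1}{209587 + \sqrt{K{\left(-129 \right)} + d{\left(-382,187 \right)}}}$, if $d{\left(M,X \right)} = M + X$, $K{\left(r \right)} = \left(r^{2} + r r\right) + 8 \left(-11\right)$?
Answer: $\frac{209587}{43926677570} - \frac{\sqrt{32999}}{43926677570} \approx 4.7672 \cdot 10^{-6}$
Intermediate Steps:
$K{\left(r \right)} = -88 + 2 r^{2}$ ($K{\left(r \right)} = \left(r^{2} + r^{2}\right) - 88 = 2 r^{2} - 88 = -88 + 2 r^{2}$)
$\frac{1}{209587 + \sqrt{K{\left(-129 \right)} + d{\left(-382,187 \right)}}} = \frac{1}{209587 + \sqrt{\left(-88 + 2 \left(-129\right)^{2}\right) + \left(-382 + 187\right)}} = \frac{1}{209587 + \sqrt{\left(-88 + 2 \cdot 16641\right) - 195}} = \frac{1}{209587 + \sqrt{\left(-88 + 33282\right) - 195}} = \frac{1}{209587 + \sqrt{33194 - 195}} = \frac{1}{209587 + \sqrt{32999}}$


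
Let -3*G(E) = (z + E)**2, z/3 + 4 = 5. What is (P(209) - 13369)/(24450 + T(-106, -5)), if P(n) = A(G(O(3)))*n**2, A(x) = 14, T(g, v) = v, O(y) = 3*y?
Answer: 119633/4889 ≈ 24.470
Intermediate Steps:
z = 3 (z = -12 + 3*5 = -12 + 15 = 3)
G(E) = -(3 + E)**2/3
P(n) = 14*n**2
(P(209) - 13369)/(24450 + T(-106, -5)) = (14*209**2 - 13369)/(24450 - 5) = (14*43681 - 13369)/24445 = (611534 - 13369)*(1/24445) = 598165*(1/24445) = 119633/4889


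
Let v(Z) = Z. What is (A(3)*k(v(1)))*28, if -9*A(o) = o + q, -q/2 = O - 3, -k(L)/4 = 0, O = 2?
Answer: 0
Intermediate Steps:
k(L) = 0 (k(L) = -4*0 = 0)
q = 2 (q = -2*(2 - 3) = -2*(-1) = 2)
A(o) = -2/9 - o/9 (A(o) = -(o + 2)/9 = -(2 + o)/9 = -2/9 - o/9)
(A(3)*k(v(1)))*28 = ((-2/9 - 1/9*3)*0)*28 = ((-2/9 - 1/3)*0)*28 = -5/9*0*28 = 0*28 = 0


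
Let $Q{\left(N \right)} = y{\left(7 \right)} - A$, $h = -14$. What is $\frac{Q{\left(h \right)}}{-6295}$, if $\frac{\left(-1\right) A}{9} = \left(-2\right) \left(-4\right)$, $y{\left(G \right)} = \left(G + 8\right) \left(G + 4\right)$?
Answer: $- \frac{237}{6295} \approx -0.037649$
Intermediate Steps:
$y{\left(G \right)} = \left(4 + G\right) \left(8 + G\right)$ ($y{\left(G \right)} = \left(8 + G\right) \left(4 + G\right) = \left(4 + G\right) \left(8 + G\right)$)
$A = -72$ ($A = - 9 \left(\left(-2\right) \left(-4\right)\right) = \left(-9\right) 8 = -72$)
$Q{\left(N \right)} = 237$ ($Q{\left(N \right)} = \left(32 + 7^{2} + 12 \cdot 7\right) - -72 = \left(32 + 49 + 84\right) + 72 = 165 + 72 = 237$)
$\frac{Q{\left(h \right)}}{-6295} = \frac{237}{-6295} = 237 \left(- \frac{1}{6295}\right) = - \frac{237}{6295}$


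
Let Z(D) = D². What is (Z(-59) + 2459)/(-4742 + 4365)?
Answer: -5940/377 ≈ -15.756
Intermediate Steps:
(Z(-59) + 2459)/(-4742 + 4365) = ((-59)² + 2459)/(-4742 + 4365) = (3481 + 2459)/(-377) = 5940*(-1/377) = -5940/377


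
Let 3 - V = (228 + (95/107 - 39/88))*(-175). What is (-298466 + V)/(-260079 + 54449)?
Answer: 2433896483/1936212080 ≈ 1.2570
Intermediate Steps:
V = 376459373/9416 (V = 3 - (228 + (95/107 - 39/88))*(-175) = 3 - (228 + 4187/9416)*(-175) = 3 - 2151035*(-175)/9416 = 3 - 1*(-376431125/9416) = 3 + 376431125/9416 = 376459373/9416 ≈ 39981.)
(-298466 + V)/(-260079 + 54449) = (-298466 + 376459373/9416)/(-260079 + 54449) = -2433896483/9416/(-205630) = -2433896483/9416*(-1/205630) = 2433896483/1936212080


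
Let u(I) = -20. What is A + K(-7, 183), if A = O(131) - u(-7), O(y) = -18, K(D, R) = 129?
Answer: 131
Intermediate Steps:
A = 2 (A = -18 - 1*(-20) = -18 + 20 = 2)
A + K(-7, 183) = 2 + 129 = 131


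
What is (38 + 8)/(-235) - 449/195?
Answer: -22897/9165 ≈ -2.4983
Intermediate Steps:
(38 + 8)/(-235) - 449/195 = 46*(-1/235) - 449*1/195 = -46/235 - 449/195 = -22897/9165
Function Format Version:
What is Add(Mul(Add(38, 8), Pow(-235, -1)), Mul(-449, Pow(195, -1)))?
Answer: Rational(-22897, 9165) ≈ -2.4983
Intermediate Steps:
Add(Mul(Add(38, 8), Pow(-235, -1)), Mul(-449, Pow(195, -1))) = Add(Mul(46, Rational(-1, 235)), Mul(-449, Rational(1, 195))) = Add(Rational(-46, 235), Rational(-449, 195)) = Rational(-22897, 9165)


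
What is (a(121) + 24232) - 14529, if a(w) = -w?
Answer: 9582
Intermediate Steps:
(a(121) + 24232) - 14529 = (-1*121 + 24232) - 14529 = (-121 + 24232) - 14529 = 24111 - 14529 = 9582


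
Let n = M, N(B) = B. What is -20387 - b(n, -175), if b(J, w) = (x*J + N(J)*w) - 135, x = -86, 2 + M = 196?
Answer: 30382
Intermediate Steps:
M = 194 (M = -2 + 196 = 194)
n = 194
b(J, w) = -135 - 86*J + J*w (b(J, w) = (-86*J + J*w) - 135 = -135 - 86*J + J*w)
-20387 - b(n, -175) = -20387 - (-135 - 86*194 + 194*(-175)) = -20387 - (-135 - 16684 - 33950) = -20387 - 1*(-50769) = -20387 + 50769 = 30382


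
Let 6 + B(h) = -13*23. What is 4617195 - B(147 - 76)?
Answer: 4617500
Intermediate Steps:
B(h) = -305 (B(h) = -6 - 13*23 = -6 - 299 = -305)
4617195 - B(147 - 76) = 4617195 - 1*(-305) = 4617195 + 305 = 4617500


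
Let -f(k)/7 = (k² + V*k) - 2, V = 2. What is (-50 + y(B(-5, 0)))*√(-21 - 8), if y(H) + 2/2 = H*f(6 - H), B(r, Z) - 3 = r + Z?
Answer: 1041*I*√29 ≈ 5606.0*I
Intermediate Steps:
f(k) = 14 - 14*k - 7*k² (f(k) = -7*((k² + 2*k) - 2) = -7*(-2 + k² + 2*k) = 14 - 14*k - 7*k²)
B(r, Z) = 3 + Z + r (B(r, Z) = 3 + (r + Z) = 3 + (Z + r) = 3 + Z + r)
y(H) = -1 + H*(-70 - 7*(6 - H)² + 14*H) (y(H) = -1 + H*(14 - 14*(6 - H) - 7*(6 - H)²) = -1 + H*(14 + (-84 + 14*H) - 7*(6 - H)²) = -1 + H*(-70 - 7*(6 - H)² + 14*H))
(-50 + y(B(-5, 0)))*√(-21 - 8) = (-50 + (-1 + 7*(3 + 0 - 5)*(-10 - (-6 + (3 + 0 - 5))² + 2*(3 + 0 - 5))))*√(-21 - 8) = (-50 + (-1 + 7*(-2)*(-10 - (-6 - 2)² + 2*(-2))))*√(-29) = (-50 + (-1 + 7*(-2)*(-10 - 1*(-8)² - 4)))*(I*√29) = (-50 + (-1 + 7*(-2)*(-10 - 1*64 - 4)))*(I*√29) = (-50 + (-1 + 7*(-2)*(-10 - 64 - 4)))*(I*√29) = (-50 + (-1 + 7*(-2)*(-78)))*(I*√29) = (-50 + (-1 + 1092))*(I*√29) = (-50 + 1091)*(I*√29) = 1041*(I*√29) = 1041*I*√29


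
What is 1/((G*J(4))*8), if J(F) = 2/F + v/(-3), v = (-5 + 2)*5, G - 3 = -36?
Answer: -1/1452 ≈ -0.00068871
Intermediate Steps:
G = -33 (G = 3 - 36 = -33)
v = -15 (v = -3*5 = -15)
J(F) = 5 + 2/F (J(F) = 2/F - 15/(-3) = 2/F - 15*(-1/3) = 2/F + 5 = 5 + 2/F)
1/((G*J(4))*8) = 1/(-33*(5 + 2/4)*8) = 1/(-33*(5 + 2*(1/4))*8) = 1/(-33*(5 + 1/2)*8) = 1/(-33*11/2*8) = 1/(-363/2*8) = 1/(-1452) = -1/1452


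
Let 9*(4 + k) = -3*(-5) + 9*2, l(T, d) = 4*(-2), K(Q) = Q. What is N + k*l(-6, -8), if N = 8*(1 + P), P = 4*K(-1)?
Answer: -64/3 ≈ -21.333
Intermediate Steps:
l(T, d) = -8
P = -4 (P = 4*(-1) = -4)
k = -⅓ (k = -4 + (-3*(-5) + 9*2)/9 = -4 + (15 + 18)/9 = -4 + (⅑)*33 = -4 + 11/3 = -⅓ ≈ -0.33333)
N = -24 (N = 8*(1 - 4) = 8*(-3) = -24)
N + k*l(-6, -8) = -24 - ⅓*(-8) = -24 + 8/3 = -64/3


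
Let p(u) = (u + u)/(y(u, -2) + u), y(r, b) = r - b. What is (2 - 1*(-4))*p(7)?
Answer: 21/4 ≈ 5.2500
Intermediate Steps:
p(u) = 2*u/(2 + 2*u) (p(u) = (u + u)/((u - 1*(-2)) + u) = (2*u)/((u + 2) + u) = (2*u)/((2 + u) + u) = (2*u)/(2 + 2*u) = 2*u/(2 + 2*u))
(2 - 1*(-4))*p(7) = (2 - 1*(-4))*(7/(1 + 7)) = (2 + 4)*(7/8) = 6*(7*(1/8)) = 6*(7/8) = 21/4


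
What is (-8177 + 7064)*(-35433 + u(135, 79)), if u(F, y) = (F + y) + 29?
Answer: 39166470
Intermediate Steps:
u(F, y) = 29 + F + y
(-8177 + 7064)*(-35433 + u(135, 79)) = (-8177 + 7064)*(-35433 + (29 + 135 + 79)) = -1113*(-35433 + 243) = -1113*(-35190) = 39166470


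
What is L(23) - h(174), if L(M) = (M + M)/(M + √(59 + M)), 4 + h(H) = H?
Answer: -74932/447 - 46*√82/447 ≈ -168.56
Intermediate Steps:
h(H) = -4 + H
L(M) = 2*M/(M + √(59 + M)) (L(M) = (2*M)/(M + √(59 + M)) = 2*M/(M + √(59 + M)))
L(23) - h(174) = 2*23/(23 + √(59 + 23)) - (-4 + 174) = 2*23/(23 + √82) - 1*170 = 46/(23 + √82) - 170 = -170 + 46/(23 + √82)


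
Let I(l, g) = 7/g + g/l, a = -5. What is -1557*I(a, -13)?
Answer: -208638/65 ≈ -3209.8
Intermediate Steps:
-1557*I(a, -13) = -1557*(7/(-13) - 13/(-5)) = -1557*(7*(-1/13) - 13*(-⅕)) = -1557*(-7/13 + 13/5) = -1557*134/65 = -208638/65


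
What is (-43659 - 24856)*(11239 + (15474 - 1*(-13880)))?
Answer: -2781229395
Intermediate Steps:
(-43659 - 24856)*(11239 + (15474 - 1*(-13880))) = -68515*(11239 + (15474 + 13880)) = -68515*(11239 + 29354) = -68515*40593 = -2781229395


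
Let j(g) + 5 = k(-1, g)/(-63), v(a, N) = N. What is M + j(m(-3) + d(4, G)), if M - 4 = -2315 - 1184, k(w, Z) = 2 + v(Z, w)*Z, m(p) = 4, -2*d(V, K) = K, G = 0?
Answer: -220498/63 ≈ -3500.0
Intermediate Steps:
d(V, K) = -K/2
k(w, Z) = 2 + Z*w (k(w, Z) = 2 + w*Z = 2 + Z*w)
j(g) = -317/63 + g/63 (j(g) = -5 + (2 + g*(-1))/(-63) = -5 + (2 - g)*(-1/63) = -5 + (-2/63 + g/63) = -317/63 + g/63)
M = -3495 (M = 4 + (-2315 - 1184) = 4 - 3499 = -3495)
M + j(m(-3) + d(4, G)) = -3495 + (-317/63 + (4 - 1/2*0)/63) = -3495 + (-317/63 + (4 + 0)/63) = -3495 + (-317/63 + (1/63)*4) = -3495 + (-317/63 + 4/63) = -3495 - 313/63 = -220498/63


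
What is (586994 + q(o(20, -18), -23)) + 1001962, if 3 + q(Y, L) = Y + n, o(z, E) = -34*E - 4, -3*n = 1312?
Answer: 4767371/3 ≈ 1.5891e+6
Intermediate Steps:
n = -1312/3 (n = -⅓*1312 = -1312/3 ≈ -437.33)
o(z, E) = -4 - 34*E
q(Y, L) = -1321/3 + Y (q(Y, L) = -3 + (Y - 1312/3) = -3 + (-1312/3 + Y) = -1321/3 + Y)
(586994 + q(o(20, -18), -23)) + 1001962 = (586994 + (-1321/3 + (-4 - 34*(-18)))) + 1001962 = (586994 + (-1321/3 + (-4 + 612))) + 1001962 = (586994 + (-1321/3 + 608)) + 1001962 = (586994 + 503/3) + 1001962 = 1761485/3 + 1001962 = 4767371/3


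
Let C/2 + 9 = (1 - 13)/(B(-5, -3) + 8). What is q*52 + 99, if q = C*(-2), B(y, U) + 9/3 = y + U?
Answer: 1139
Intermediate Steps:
B(y, U) = -3 + U + y (B(y, U) = -3 + (y + U) = -3 + (U + y) = -3 + U + y)
C = -10 (C = -18 + 2*((1 - 13)/((-3 - 3 - 5) + 8)) = -18 + 2*(-12/(-11 + 8)) = -18 + 2*(-12/(-3)) = -18 + 2*(-12*(-⅓)) = -18 + 2*4 = -18 + 8 = -10)
q = 20 (q = -10*(-2) = 20)
q*52 + 99 = 20*52 + 99 = 1040 + 99 = 1139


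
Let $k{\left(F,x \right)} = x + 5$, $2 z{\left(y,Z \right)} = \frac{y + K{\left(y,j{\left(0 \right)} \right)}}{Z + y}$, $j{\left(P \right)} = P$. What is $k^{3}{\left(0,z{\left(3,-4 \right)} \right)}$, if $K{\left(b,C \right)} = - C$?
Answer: $\frac{343}{8} \approx 42.875$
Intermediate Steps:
$z{\left(y,Z \right)} = \frac{y}{2 \left(Z + y\right)}$ ($z{\left(y,Z \right)} = \frac{\left(y - 0\right) \frac{1}{Z + y}}{2} = \frac{\left(y + 0\right) \frac{1}{Z + y}}{2} = \frac{y \frac{1}{Z + y}}{2} = \frac{y}{2 \left(Z + y\right)}$)
$k{\left(F,x \right)} = 5 + x$
$k^{3}{\left(0,z{\left(3,-4 \right)} \right)} = \left(5 + \frac{1}{2} \cdot 3 \frac{1}{-4 + 3}\right)^{3} = \left(5 + \frac{1}{2} \cdot 3 \frac{1}{-1}\right)^{3} = \left(5 + \frac{1}{2} \cdot 3 \left(-1\right)\right)^{3} = \left(5 - \frac{3}{2}\right)^{3} = \left(\frac{7}{2}\right)^{3} = \frac{343}{8}$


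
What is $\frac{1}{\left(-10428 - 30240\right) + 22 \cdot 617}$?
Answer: $- \frac{1}{27094} \approx -3.6909 \cdot 10^{-5}$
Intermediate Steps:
$\frac{1}{\left(-10428 - 30240\right) + 22 \cdot 617} = \frac{1}{\left(-10428 - 30240\right) + 13574} = \frac{1}{-40668 + 13574} = \frac{1}{-27094} = - \frac{1}{27094}$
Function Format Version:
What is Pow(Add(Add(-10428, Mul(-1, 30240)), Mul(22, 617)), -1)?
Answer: Rational(-1, 27094) ≈ -3.6909e-5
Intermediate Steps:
Pow(Add(Add(-10428, Mul(-1, 30240)), Mul(22, 617)), -1) = Pow(Add(Add(-10428, -30240), 13574), -1) = Pow(Add(-40668, 13574), -1) = Pow(-27094, -1) = Rational(-1, 27094)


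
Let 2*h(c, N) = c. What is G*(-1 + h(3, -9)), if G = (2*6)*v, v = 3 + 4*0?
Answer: 18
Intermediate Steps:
h(c, N) = c/2
v = 3 (v = 3 + 0 = 3)
G = 36 (G = (2*6)*3 = 12*3 = 36)
G*(-1 + h(3, -9)) = 36*(-1 + (½)*3) = 36*(-1 + 3/2) = 36*(½) = 18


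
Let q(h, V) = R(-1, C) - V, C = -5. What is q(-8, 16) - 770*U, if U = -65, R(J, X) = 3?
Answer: 50037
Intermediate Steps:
q(h, V) = 3 - V
q(-8, 16) - 770*U = (3 - 1*16) - 770*(-65) = (3 - 16) + 50050 = -13 + 50050 = 50037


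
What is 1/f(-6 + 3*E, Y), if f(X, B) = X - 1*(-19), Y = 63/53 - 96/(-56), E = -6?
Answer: -1/5 ≈ -0.20000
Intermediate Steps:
Y = 1077/371 (Y = 63*(1/53) - 96*(-1/56) = 63/53 + 12/7 = 1077/371 ≈ 2.9030)
f(X, B) = 19 + X (f(X, B) = X + 19 = 19 + X)
1/f(-6 + 3*E, Y) = 1/(19 + (-6 + 3*(-6))) = 1/(19 + (-6 - 18)) = 1/(19 - 24) = 1/(-5) = -1/5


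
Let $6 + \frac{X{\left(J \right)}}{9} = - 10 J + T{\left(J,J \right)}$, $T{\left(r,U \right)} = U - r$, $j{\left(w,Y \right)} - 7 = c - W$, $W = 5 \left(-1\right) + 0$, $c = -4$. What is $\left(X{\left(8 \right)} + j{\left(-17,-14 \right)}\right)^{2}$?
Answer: $586756$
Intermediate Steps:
$W = -5$ ($W = -5 + 0 = -5$)
$j{\left(w,Y \right)} = 8$ ($j{\left(w,Y \right)} = 7 - -1 = 7 + \left(-4 + 5\right) = 7 + 1 = 8$)
$X{\left(J \right)} = -54 - 90 J$ ($X{\left(J \right)} = -54 + 9 \left(- 10 J + \left(J - J\right)\right) = -54 + 9 \left(- 10 J + 0\right) = -54 + 9 \left(- 10 J\right) = -54 - 90 J$)
$\left(X{\left(8 \right)} + j{\left(-17,-14 \right)}\right)^{2} = \left(\left(-54 - 720\right) + 8\right)^{2} = \left(-774 + 8\right)^{2} = \left(-766\right)^{2} = 586756$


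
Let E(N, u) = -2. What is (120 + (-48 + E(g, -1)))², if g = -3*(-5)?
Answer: 4900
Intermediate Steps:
g = 15
(120 + (-48 + E(g, -1)))² = (120 + (-48 - 2))² = (120 - 50)² = 70² = 4900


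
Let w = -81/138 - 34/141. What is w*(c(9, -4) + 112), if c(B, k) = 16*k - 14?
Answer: -91307/3243 ≈ -28.155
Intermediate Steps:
w = -5371/6486 (w = -81*1/138 - 34*1/141 = -27/46 - 34/141 = -5371/6486 ≈ -0.82809)
c(B, k) = -14 + 16*k
w*(c(9, -4) + 112) = -5371*((-14 + 16*(-4)) + 112)/6486 = -5371*((-14 - 64) + 112)/6486 = -5371*(-78 + 112)/6486 = -5371/6486*34 = -91307/3243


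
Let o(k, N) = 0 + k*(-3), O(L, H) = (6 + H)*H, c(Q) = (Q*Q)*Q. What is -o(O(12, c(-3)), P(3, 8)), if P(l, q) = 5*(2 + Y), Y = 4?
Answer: 1701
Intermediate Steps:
P(l, q) = 30 (P(l, q) = 5*(2 + 4) = 5*6 = 30)
c(Q) = Q³ (c(Q) = Q²*Q = Q³)
O(L, H) = H*(6 + H)
o(k, N) = -3*k (o(k, N) = 0 - 3*k = -3*k)
-o(O(12, c(-3)), P(3, 8)) = -(-3)*(-3)³*(6 + (-3)³) = -(-3)*(-27*(6 - 27)) = -(-3)*(-27*(-21)) = -(-3)*567 = -1*(-1701) = 1701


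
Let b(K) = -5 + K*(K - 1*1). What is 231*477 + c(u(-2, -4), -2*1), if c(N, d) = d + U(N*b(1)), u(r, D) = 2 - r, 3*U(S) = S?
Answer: 330535/3 ≈ 1.1018e+5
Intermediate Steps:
b(K) = -5 + K*(-1 + K) (b(K) = -5 + K*(K - 1) = -5 + K*(-1 + K))
U(S) = S/3
c(N, d) = d - 5*N/3 (c(N, d) = d + (N*(-5 + 1² - 1*1))/3 = d + (N*(-5 + 1 - 1))/3 = d + (N*(-5))/3 = d + (-5*N)/3 = d - 5*N/3)
231*477 + c(u(-2, -4), -2*1) = 231*477 + (-2*1 - 5*(2 - 1*(-2))/3) = 110187 + (-2 - 5*(2 + 2)/3) = 110187 + (-2 - 5/3*4) = 110187 + (-2 - 20/3) = 110187 - 26/3 = 330535/3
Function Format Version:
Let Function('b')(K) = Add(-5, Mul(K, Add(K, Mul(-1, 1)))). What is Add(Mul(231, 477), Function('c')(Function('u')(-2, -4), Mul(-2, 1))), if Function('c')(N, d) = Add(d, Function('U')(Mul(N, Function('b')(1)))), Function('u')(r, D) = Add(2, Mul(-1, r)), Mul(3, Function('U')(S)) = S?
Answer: Rational(330535, 3) ≈ 1.1018e+5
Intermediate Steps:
Function('b')(K) = Add(-5, Mul(K, Add(-1, K))) (Function('b')(K) = Add(-5, Mul(K, Add(K, -1))) = Add(-5, Mul(K, Add(-1, K))))
Function('U')(S) = Mul(Rational(1, 3), S)
Function('c')(N, d) = Add(d, Mul(Rational(-5, 3), N)) (Function('c')(N, d) = Add(d, Mul(Rational(1, 3), Mul(N, Add(-5, Pow(1, 2), Mul(-1, 1))))) = Add(d, Mul(Rational(1, 3), Mul(N, Add(-5, 1, -1)))) = Add(d, Mul(Rational(1, 3), Mul(N, -5))) = Add(d, Mul(Rational(1, 3), Mul(-5, N))) = Add(d, Mul(Rational(-5, 3), N)))
Add(Mul(231, 477), Function('c')(Function('u')(-2, -4), Mul(-2, 1))) = Add(Mul(231, 477), Add(Mul(-2, 1), Mul(Rational(-5, 3), Add(2, Mul(-1, -2))))) = Add(110187, Add(-2, Mul(Rational(-5, 3), Add(2, 2)))) = Add(110187, Add(-2, Mul(Rational(-5, 3), 4))) = Add(110187, Add(-2, Rational(-20, 3))) = Add(110187, Rational(-26, 3)) = Rational(330535, 3)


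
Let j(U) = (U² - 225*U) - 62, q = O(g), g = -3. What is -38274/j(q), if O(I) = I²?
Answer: 19137/1003 ≈ 19.080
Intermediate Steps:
q = 9 (q = (-3)² = 9)
j(U) = -62 + U² - 225*U
-38274/j(q) = -38274/(-62 + 9² - 225*9) = -38274/(-62 + 81 - 2025) = -38274/(-2006) = -38274*(-1/2006) = 19137/1003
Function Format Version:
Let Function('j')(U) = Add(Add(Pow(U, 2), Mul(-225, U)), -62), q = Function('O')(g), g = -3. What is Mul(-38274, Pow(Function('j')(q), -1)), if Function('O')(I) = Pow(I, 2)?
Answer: Rational(19137, 1003) ≈ 19.080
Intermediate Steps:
q = 9 (q = Pow(-3, 2) = 9)
Function('j')(U) = Add(-62, Pow(U, 2), Mul(-225, U))
Mul(-38274, Pow(Function('j')(q), -1)) = Mul(-38274, Pow(Add(-62, Pow(9, 2), Mul(-225, 9)), -1)) = Mul(-38274, Pow(Add(-62, 81, -2025), -1)) = Mul(-38274, Pow(-2006, -1)) = Mul(-38274, Rational(-1, 2006)) = Rational(19137, 1003)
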